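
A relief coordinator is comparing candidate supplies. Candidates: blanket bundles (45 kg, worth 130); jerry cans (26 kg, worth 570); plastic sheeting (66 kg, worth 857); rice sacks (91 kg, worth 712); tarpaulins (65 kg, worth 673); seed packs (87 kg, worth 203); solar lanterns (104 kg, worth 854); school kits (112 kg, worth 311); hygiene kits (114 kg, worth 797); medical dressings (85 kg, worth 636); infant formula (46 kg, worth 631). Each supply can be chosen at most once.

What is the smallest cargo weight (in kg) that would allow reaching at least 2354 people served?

203

Minimise kg subject to total people served ≥ 2354.
jerry cans + plastic sheeting + tarpaulins + infant formula: 2731 people served at 203 kg.
No combination under 203 kg hits 2354.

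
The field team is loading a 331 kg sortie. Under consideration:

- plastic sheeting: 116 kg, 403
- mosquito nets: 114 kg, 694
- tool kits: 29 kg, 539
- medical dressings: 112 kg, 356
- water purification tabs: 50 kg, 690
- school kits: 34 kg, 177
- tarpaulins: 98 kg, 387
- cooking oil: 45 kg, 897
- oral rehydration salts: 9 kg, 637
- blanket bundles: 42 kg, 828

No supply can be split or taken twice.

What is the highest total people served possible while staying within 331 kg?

4462

Mosquito nets + tool kits + water purification tabs + school kits + cooking oil + oral rehydration salts + blanket bundles uses 323 of the 331 kg and totals 4462.
Runner-up mosquito nets + tool kits + water purification tabs + cooking oil + oral rehydration salts + blanket bundles tops out at 4285.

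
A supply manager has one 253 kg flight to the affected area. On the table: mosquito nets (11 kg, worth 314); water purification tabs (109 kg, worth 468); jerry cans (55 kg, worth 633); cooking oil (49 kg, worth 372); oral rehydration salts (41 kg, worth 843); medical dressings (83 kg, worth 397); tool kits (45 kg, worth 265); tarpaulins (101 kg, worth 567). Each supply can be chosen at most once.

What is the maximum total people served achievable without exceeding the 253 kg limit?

2622

Filling by ratio: mosquito nets + jerry cans + cooking oil + oral rehydration salts + tool kits for 2427, with 52 kg left unused.
The 49 kg tied up in cooking oil is better spent on tarpaulins — total rises to 2622 (253 kg).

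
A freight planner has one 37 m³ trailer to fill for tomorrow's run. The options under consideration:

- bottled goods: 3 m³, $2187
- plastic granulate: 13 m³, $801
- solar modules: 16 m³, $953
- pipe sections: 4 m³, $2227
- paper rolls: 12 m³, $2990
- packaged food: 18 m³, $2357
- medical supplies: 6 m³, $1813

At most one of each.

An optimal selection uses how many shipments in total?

Optimal total is 9761.
bottled goods + pipe sections + paper rolls + packaged food hits 9761 at 37 m³.
Any selection reaching 9761 contains exactly 4 shipments.

4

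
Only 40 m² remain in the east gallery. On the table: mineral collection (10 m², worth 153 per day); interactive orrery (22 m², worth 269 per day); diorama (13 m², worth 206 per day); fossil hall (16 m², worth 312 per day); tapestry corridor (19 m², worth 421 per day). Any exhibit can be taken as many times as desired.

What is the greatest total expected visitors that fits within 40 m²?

842

2×tapestry corridor uses 38 of the 40 m² and totals 842.
That's the maximum — no swap from here does better than 842.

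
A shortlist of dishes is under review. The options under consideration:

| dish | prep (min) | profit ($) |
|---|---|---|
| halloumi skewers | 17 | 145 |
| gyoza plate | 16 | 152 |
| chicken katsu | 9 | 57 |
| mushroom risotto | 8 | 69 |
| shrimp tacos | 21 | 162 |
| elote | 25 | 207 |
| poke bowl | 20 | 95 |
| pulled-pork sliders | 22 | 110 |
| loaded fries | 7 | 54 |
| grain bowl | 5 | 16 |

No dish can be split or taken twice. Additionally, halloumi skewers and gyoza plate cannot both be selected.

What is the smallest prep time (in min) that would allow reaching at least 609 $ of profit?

77

Look for the lowest-prep combination reaching 609.
Taking gyoza plate + mushroom risotto + shrimp tacos + elote + loaded fries gives 644 (≥ 609) for 77 min.
Below 77 min the best achievable stays under 609.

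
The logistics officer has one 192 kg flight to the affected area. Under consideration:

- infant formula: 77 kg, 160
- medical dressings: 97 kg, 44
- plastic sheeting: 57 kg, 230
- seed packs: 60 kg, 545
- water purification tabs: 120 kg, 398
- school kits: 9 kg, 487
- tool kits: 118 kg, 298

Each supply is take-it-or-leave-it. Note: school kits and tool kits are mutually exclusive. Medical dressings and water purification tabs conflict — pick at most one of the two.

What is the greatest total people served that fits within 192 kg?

1430

Filling by ratio: plastic sheeting + seed packs + school kits for 1262, with 66 kg left unused.
Dropping plastic sheeting frees 57 kg; slotting in water purification tabs (120 kg) lifts the total to 1430 at 189 kg.
An exhaustive check of the 128 subsets confirms 1430.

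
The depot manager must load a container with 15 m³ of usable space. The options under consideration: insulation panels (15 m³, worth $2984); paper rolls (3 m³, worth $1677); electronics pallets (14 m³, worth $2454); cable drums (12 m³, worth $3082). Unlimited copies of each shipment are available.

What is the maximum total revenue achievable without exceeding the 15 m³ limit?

8385

Density check — paper rolls 559.00, cable drums 256.83, insulation panels 198.93 are the best per m³.
Best packing: 5×paper rolls — 15 m³, 8385 total.
No other feasible combination exceeds 8385.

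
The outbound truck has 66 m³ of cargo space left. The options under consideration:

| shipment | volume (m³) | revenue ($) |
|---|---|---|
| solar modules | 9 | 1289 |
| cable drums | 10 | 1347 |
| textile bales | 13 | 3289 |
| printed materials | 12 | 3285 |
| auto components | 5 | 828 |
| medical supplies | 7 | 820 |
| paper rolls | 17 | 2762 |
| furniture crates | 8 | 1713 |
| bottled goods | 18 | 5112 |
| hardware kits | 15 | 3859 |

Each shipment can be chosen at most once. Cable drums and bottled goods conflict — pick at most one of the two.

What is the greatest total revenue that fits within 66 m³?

17258

Taking textile bales + printed materials + furniture crates + bottled goods + hardware kits: 66 m³ used, 17258 in revenue.
No other feasible combination exceeds 17258.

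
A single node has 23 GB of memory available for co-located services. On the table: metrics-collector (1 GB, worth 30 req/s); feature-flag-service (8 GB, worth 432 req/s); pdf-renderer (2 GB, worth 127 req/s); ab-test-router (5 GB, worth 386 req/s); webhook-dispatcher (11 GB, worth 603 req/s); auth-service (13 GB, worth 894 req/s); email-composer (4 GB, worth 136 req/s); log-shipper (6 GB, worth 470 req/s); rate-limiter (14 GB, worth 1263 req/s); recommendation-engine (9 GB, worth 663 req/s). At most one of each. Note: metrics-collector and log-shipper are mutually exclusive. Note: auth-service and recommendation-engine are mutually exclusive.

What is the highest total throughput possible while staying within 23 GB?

Ranking by ratio (throughput/GB): rate-limiter 90.21, log-shipper 78.33, ab-test-router 77.20, recommendation-engine 73.67.
Rate-limiter + recommendation-engine uses 23 of the 23 GB and totals 1926.
Runner-up pdf-renderer + log-shipper + rate-limiter tops out at 1860.

1926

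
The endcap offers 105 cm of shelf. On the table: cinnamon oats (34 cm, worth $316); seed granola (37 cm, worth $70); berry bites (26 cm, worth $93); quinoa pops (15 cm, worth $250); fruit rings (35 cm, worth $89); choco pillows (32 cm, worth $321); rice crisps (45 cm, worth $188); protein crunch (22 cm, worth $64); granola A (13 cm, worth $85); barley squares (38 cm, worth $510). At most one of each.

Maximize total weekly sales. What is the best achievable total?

1166

By weekly sales per cm: quinoa pops 16.67, barley squares 13.42, choco pillows 10.03 lead.
Best packing: quinoa pops + choco pillows + granola A + barley squares — 98 cm, 1166 total.
Every other selection either busts 105 cm or fails to beat 1166.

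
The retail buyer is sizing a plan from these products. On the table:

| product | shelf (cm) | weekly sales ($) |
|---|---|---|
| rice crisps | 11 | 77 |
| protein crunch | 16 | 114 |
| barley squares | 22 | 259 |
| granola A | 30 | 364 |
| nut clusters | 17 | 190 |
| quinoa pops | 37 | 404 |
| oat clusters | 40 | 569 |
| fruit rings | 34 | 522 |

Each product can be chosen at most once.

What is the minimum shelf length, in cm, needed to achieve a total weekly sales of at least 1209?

91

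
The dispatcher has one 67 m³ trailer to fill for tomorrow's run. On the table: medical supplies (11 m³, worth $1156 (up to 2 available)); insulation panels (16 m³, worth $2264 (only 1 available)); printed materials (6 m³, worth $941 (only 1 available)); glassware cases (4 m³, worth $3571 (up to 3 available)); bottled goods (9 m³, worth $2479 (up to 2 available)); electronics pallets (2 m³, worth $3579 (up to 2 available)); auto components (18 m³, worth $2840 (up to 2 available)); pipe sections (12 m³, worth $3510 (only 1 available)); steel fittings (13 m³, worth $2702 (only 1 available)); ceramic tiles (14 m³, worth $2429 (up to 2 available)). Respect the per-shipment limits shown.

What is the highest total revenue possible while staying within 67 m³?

By revenue per m³: electronics pallets 1789.50, glassware cases 892.75, pipe sections 292.50, bottled goods 275.44 lead.
The ratio ordering already packs tightly: printed materials + 3×glassware cases + 2×bottled goods + 2×electronics pallets + pipe sections + steel fittings, 65 m³, 29982.
No other feasible combination exceeds 29982.

29982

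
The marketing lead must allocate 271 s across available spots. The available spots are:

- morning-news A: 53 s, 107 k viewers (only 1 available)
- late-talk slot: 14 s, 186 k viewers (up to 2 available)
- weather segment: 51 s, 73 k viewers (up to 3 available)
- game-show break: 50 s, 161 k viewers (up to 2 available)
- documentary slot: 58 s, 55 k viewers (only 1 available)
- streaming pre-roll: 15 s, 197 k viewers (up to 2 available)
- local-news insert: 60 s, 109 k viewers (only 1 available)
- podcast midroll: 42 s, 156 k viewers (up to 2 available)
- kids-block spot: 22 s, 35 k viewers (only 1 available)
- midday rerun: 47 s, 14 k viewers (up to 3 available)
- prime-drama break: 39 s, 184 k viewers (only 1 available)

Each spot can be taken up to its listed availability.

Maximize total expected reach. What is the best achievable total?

1463

Ranking by ratio (expected reach/s): late-talk slot 13.29, streaming pre-roll 13.13, prime-drama break 4.72.
Filling by ratio: 2×late-talk slot + game-show break + 2×streaming pre-roll + 2×podcast midroll + kids-block spot + prime-drama break for 1458, with 18 s left unused.
The 42 s tied up in podcast midroll is better spent on game-show break — total rises to 1463 (261 s).
No other feasible combination exceeds 1463.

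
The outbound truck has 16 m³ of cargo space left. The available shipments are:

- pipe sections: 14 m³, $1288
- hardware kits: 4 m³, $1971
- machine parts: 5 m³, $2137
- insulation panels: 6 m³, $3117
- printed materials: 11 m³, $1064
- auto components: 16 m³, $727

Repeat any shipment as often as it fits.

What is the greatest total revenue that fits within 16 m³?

8205

The ratio ordering already packs tightly: hardware kits + 2×insulation panels, 16 m³, 8205.
That's the maximum — no swap from here does better than 8205.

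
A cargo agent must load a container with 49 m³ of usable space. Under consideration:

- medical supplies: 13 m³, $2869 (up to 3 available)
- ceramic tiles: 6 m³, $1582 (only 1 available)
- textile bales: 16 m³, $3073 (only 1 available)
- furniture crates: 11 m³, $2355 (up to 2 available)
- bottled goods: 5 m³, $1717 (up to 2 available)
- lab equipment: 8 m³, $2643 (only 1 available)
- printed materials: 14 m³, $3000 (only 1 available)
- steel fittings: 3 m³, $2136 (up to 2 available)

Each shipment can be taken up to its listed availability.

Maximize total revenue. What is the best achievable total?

Density check — steel fittings 712.00, bottled goods 343.40, lab equipment 330.38 are the best per m³.
Greedy by ratio would take medical supplies + ceramic tiles + 2×bottled goods + lab equipment + 2×steel fittings: 43 m³ used, total 14800.
Dropping medical supplies and ceramic tiles frees 19 m³; slotting in furniture crates + printed materials (25 m³) lifts the total to 15704 at 49 m³.
That's the maximum — no swap from here does better than 15704.

15704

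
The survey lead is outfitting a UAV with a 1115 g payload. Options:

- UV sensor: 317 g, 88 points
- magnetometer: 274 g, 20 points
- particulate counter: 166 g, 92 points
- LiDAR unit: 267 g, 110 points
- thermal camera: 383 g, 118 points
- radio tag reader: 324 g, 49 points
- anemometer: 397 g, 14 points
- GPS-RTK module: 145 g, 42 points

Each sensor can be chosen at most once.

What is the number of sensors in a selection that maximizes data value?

Best achievable data value is 362.
particulate counter + LiDAR unit + thermal camera + GPS-RTK module hits 362 at 961 g.
Any selection reaching 362 contains exactly 4 sensors.

4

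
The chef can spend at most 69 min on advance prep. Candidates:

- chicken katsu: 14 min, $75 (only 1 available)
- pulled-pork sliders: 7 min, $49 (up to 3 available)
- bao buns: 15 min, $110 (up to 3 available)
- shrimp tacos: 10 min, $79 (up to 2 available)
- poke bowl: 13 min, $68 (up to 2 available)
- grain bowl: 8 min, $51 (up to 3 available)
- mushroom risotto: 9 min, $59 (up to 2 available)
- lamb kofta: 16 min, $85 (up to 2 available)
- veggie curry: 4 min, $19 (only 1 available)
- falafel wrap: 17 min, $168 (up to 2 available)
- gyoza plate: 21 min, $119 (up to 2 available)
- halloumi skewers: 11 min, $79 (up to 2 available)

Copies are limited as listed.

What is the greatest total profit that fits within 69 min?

Bao buns + 2×shrimp tacos + 2×falafel wrap uses 69 of the 69 min and totals 604.

604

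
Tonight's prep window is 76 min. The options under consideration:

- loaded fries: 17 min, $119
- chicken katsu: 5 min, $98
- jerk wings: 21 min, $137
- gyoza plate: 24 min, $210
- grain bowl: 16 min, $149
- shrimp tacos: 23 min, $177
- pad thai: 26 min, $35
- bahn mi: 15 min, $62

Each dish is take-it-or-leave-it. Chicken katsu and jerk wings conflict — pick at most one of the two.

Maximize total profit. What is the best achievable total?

634

Taking chicken katsu + gyoza plate + grain bowl + shrimp tacos: 68 min used, 634 in profit.
The closest alternative, loaded fries + chicken katsu + grain bowl + shrimp tacos + bahn mi, reaches only 605.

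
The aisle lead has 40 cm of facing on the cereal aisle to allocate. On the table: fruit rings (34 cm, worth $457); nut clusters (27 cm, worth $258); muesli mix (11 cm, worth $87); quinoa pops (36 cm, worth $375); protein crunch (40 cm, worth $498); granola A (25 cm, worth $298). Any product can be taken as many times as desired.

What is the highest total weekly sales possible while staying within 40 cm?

Taking the top-ratio products first gives fruit rings for 457 (34 cm).
Replace fruit rings with protein crunch: the trade gains 41 net, giving 498 at 40 cm.

498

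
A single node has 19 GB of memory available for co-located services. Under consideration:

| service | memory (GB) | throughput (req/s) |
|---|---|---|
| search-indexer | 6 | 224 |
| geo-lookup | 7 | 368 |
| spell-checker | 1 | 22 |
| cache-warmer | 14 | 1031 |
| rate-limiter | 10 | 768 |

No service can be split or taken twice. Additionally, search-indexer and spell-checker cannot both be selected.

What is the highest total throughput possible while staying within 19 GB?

Best packing: geo-lookup + spell-checker + rate-limiter — 18 GB, 1158 total.
Nothing else feasible within 19 GB beats 1158.

1158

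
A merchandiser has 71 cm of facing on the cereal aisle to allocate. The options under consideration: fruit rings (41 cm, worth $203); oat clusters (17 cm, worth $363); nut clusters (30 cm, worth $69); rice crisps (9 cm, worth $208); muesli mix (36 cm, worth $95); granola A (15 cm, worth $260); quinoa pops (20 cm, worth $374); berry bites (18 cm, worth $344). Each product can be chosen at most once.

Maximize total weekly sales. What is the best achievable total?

1341

By weekly sales per cm: rice crisps 23.11, oat clusters 21.35, berry bites 19.11 lead.
The ratio heuristic lands on oat clusters + rice crisps + quinoa pops + berry bites (1289) but leaves 7 cm idle.
The 9 cm tied up in rice crisps is better spent on granola A — total rises to 1341 (70 cm).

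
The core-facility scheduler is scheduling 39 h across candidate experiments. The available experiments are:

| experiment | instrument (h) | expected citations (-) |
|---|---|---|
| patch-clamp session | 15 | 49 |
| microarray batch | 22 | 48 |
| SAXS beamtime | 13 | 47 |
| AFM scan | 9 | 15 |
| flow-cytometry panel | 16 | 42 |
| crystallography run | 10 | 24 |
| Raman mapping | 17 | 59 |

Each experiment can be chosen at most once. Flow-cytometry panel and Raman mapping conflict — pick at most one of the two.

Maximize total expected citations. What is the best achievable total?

121

Density check — SAXS beamtime 3.62, Raman mapping 3.47, patch-clamp session 3.27, flow-cytometry panel 2.62 are the best per h.
The ratio ordering already packs tightly: SAXS beamtime + AFM scan + Raman mapping, 39 h, 121.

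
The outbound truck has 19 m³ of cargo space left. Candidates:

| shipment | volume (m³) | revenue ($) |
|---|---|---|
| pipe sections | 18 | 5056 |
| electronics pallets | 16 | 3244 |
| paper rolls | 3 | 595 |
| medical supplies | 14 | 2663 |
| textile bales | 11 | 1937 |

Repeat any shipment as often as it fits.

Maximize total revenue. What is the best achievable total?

5056

Pipe sections uses 18 of the 19 m³ and totals 5056.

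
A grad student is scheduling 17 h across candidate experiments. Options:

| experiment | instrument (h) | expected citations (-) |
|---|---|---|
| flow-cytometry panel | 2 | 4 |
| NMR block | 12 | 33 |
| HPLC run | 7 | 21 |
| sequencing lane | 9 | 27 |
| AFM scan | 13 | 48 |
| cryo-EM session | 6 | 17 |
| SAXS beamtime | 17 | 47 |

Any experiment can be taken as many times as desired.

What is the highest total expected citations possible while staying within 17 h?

56

Best packing: 2×flow-cytometry panel + AFM scan — 17 h, 56 total.
Every other selection either busts 17 h or fails to beat 56.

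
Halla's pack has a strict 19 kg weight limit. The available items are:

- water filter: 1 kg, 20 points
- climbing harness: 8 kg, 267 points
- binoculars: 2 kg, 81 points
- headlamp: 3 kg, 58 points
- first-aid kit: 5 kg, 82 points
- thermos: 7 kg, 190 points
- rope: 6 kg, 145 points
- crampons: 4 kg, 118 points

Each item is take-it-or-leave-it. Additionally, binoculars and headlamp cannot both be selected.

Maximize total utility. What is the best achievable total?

575

Climbing harness + thermos + crampons uses 19 of the 19 kg and totals 575.
Runner-up water filter + climbing harness + binoculars + thermos tops out at 558.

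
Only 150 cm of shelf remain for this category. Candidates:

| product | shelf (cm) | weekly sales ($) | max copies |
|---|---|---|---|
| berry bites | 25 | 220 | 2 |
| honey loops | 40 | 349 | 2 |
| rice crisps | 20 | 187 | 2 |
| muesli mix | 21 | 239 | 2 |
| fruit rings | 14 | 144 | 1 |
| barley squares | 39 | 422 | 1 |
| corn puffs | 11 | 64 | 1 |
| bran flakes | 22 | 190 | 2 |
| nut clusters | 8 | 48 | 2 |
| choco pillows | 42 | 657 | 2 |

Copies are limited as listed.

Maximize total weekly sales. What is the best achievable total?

The ratio ordering already packs tightly: 2×muesli mix + fruit rings + nut clusters + 2×choco pillows, 148 cm, 1984.
Every other selection either busts 150 cm or exceeds an availability limit or fails to beat 1984.

1984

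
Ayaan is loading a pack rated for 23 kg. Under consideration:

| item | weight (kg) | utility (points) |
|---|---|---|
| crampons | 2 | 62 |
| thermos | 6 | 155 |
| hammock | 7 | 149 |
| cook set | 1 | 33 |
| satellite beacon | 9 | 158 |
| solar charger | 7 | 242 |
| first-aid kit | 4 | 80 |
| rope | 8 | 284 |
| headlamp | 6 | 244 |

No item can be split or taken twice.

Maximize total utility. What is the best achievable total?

832

By utility per kg: headlamp 40.67, rope 35.50, solar charger 34.57 lead.
A density-first pass picks cook set + solar charger + rope + headlamp — 803 at 22 kg.
Dropping cook set frees 1 kg; slotting in crampons (2 kg) lifts the total to 832 at 23 kg.
An exhaustive check of the 512 subsets confirms 832.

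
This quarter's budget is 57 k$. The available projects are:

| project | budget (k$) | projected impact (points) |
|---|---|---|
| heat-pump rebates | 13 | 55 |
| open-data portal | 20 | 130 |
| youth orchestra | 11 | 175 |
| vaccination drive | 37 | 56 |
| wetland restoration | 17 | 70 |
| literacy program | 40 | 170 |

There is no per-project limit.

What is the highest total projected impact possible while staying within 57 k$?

The ratio ordering already packs tightly: 5×youth orchestra, 55 k$, 875.
The spare 2 k$ is too small for any remaining project, and no exchange beats 875.

875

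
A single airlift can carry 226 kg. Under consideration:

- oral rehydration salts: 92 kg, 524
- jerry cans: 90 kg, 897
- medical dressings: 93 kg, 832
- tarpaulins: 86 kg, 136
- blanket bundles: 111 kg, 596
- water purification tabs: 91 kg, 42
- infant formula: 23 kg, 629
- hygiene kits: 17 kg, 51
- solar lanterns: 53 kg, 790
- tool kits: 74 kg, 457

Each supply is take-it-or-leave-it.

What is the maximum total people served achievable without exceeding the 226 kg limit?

2409

Filling by ratio: jerry cans + infant formula + hygiene kits + solar lanterns for 2367, with 43 kg left unused.
Replace solar lanterns with medical dressings: the trade gains 42 net, giving 2409 at 223 kg.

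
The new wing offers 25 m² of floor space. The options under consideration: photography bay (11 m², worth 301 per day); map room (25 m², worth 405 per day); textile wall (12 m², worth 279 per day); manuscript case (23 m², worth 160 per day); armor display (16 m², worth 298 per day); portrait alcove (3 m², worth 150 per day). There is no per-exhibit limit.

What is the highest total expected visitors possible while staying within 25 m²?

1200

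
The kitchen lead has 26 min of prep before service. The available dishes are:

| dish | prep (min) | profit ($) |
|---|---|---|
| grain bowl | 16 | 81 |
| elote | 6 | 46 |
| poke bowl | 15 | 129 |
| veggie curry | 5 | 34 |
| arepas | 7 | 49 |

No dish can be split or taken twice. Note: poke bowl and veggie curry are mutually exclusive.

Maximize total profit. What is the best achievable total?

178

Ranking by ratio (profit/min): poke bowl 8.60, elote 7.67, arepas 7.00.
Poke bowl + arepas uses 22 of the 26 min and totals 178.
Runner-up elote + poke bowl tops out at 175.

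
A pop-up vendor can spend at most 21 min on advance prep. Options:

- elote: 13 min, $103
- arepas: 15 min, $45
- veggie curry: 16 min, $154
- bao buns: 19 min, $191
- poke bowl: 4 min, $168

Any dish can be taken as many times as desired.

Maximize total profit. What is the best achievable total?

840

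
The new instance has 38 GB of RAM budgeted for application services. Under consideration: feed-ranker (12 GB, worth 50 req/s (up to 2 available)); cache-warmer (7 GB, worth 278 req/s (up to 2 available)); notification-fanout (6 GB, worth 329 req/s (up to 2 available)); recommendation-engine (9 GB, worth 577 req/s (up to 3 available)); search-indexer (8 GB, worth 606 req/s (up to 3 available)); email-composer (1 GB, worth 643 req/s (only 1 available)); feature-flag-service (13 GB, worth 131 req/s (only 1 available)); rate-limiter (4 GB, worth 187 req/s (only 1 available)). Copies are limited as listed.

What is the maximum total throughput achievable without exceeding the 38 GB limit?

3225

Taking recommendation-engine + 3×search-indexer + email-composer + rate-limiter: 38 GB used, 3225 in throughput.
Every other selection either busts 38 GB or exceeds an availability limit or fails to beat 3225.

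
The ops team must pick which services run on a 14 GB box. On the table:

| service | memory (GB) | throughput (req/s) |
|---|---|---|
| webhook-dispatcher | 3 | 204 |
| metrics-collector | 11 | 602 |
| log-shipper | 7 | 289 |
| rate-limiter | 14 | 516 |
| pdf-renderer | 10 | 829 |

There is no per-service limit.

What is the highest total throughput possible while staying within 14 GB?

The ratio ordering already packs tightly: webhook-dispatcher + pdf-renderer, 13 GB, 1033.

1033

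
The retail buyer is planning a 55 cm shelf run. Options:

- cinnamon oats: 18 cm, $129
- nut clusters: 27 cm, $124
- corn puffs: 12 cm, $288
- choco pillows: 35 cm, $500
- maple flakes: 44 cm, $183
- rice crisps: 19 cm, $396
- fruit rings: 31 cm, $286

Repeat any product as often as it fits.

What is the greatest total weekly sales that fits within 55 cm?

The ratio heuristic lands on 4×corn puffs (1152) but leaves 7 cm idle.
Replace corn puffs with rice crisps: the trade gains 108 net, giving 1260 at 55 cm.
Nothing else within 55 cm beats 1260.

1260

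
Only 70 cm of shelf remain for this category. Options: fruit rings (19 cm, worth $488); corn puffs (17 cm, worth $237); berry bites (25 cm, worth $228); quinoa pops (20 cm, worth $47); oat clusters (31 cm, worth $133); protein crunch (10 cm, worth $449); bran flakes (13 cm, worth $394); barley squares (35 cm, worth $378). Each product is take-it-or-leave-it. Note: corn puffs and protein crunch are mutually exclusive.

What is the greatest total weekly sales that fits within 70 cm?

1559

Fruit rings + berry bites + protein crunch + bran flakes uses 67 of the 70 cm and totals 1559.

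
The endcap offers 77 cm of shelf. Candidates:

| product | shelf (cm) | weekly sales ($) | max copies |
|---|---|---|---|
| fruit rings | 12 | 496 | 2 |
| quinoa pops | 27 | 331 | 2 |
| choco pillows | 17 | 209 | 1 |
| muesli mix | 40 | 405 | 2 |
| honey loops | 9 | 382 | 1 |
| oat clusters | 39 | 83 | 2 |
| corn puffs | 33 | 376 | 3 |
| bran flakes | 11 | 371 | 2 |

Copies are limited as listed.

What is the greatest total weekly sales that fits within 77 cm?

2325

The ratio ordering already packs tightly: 2×fruit rings + choco pillows + honey loops + 2×bran flakes, 72 cm, 2325.
The spare 5 cm is too small for any remaining product, and no exchange beats 2325.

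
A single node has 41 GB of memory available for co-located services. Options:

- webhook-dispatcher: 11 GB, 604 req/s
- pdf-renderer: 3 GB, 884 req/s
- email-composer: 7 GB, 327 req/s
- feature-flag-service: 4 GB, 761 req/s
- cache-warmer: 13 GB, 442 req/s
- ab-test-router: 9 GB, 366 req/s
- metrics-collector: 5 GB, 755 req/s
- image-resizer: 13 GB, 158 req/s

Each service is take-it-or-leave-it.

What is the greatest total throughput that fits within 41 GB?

3697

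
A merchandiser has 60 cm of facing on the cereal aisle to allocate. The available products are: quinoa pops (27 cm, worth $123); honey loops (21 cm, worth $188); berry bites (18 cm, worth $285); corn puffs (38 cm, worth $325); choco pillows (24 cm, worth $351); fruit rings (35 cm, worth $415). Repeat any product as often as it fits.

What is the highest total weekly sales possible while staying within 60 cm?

921

By weekly sales per cm: berry bites 15.83, choco pillows 14.62, fruit rings 11.86 lead.
The ratio heuristic lands on 3×berry bites (855) but leaves 6 cm idle.
Replace berry bites with choco pillows: the trade gains 66 net, giving 921 at 60 cm.
Every other selection either busts 60 cm or fails to beat 921.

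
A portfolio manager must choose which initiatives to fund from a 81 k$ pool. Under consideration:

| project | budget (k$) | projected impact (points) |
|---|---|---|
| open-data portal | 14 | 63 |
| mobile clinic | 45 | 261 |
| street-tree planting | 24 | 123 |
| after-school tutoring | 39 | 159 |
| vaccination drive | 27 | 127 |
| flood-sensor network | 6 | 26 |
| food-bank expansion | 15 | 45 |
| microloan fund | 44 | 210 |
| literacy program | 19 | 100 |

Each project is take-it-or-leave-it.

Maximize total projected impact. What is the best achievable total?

Best packing: open-data portal + mobile clinic + literacy program — 78 k$, 424 total.

424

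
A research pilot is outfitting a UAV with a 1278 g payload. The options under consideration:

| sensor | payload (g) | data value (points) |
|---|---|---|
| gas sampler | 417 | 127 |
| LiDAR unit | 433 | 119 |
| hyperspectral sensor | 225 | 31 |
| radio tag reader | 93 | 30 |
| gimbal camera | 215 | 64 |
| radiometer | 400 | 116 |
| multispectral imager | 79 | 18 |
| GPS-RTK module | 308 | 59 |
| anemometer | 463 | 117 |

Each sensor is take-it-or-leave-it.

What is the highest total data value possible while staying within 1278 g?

A density-first pass picks gas sampler + radio tag reader + gimbal camera + radiometer + multispectral imager — 355 at 1204 g.
The 387 g tied up in radio tag reader and gimbal camera and multispectral imager is better spent on LiDAR unit — total rises to 362 (1250 g).
Runner-up gas sampler + LiDAR unit + radio tag reader + gimbal camera + multispectral imager tops out at 358.

362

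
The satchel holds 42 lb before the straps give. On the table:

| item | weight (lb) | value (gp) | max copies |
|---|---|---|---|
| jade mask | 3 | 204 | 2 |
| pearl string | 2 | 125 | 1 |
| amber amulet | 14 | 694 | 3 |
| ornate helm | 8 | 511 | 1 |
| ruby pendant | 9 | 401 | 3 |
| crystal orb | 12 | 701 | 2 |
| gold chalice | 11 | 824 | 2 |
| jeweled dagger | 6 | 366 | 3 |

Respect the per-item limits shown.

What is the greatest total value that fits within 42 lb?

Greedy by ratio would take 2×jade mask + pearl string + ornate helm + 2×gold chalice: 38 lb used, total 2692.
Replace pearl string with jeweled dagger: the trade gains 241 net, giving 2933 at 42 lb.
Nothing else within 42 lb beats 2933.

2933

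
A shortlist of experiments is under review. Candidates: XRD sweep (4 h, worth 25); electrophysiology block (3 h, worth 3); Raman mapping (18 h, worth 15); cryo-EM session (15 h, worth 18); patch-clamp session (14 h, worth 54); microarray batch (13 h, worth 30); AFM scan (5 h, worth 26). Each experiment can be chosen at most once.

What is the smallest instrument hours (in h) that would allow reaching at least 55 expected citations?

Need the lightest bundle worth ≥ 55.
Taking electrophysiology block + patch-clamp session gives 57 (≥ 55) for 17 h.
No combination under 17 h hits 55.

17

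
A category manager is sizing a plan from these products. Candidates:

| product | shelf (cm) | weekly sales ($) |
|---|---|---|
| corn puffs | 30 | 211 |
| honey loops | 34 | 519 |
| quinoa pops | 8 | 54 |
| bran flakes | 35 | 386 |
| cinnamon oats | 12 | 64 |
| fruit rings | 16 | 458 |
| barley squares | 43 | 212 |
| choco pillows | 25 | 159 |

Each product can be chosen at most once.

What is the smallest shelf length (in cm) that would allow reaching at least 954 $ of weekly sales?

50

Need the lightest bundle worth ≥ 954.
Taking honey loops + fruit rings gives 977 (≥ 954) for 50 cm.
No combination under 50 cm hits 954.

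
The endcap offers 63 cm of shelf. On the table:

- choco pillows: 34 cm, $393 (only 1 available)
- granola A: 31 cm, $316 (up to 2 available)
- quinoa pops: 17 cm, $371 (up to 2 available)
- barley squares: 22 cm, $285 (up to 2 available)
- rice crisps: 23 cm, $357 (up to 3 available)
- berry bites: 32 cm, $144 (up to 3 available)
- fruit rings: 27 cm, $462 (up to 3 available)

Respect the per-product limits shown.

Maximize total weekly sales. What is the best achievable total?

1204

Best packing: 2×quinoa pops + fruit rings — 61 cm, 1204 total.
That's the maximum — no swap from here does better than 1204.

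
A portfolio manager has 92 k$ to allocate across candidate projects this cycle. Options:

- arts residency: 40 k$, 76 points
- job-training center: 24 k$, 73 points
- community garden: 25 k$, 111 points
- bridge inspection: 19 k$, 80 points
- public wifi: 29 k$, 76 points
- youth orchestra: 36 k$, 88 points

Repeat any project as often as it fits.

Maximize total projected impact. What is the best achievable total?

Taking the top-ratio projects first gives 3×community garden for 333 (75 k$).
The 25 k$ tied up in community garden is better spent on 2×bridge inspection — total rises to 382 (88 k$).
The spare 4 k$ is too small for any remaining project, and no exchange beats 382.

382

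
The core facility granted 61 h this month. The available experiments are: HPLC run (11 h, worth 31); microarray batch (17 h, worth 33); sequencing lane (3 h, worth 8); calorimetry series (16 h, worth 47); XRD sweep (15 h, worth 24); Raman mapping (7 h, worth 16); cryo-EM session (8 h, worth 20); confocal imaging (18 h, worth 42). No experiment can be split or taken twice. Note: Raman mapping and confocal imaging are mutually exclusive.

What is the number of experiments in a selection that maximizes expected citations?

5

Best achievable expected citations is 148.
HPLC run + sequencing lane + calorimetry series + cryo-EM session + confocal imaging hits 148 at 56 h.
Any selection reaching 148 contains exactly 5 experiments.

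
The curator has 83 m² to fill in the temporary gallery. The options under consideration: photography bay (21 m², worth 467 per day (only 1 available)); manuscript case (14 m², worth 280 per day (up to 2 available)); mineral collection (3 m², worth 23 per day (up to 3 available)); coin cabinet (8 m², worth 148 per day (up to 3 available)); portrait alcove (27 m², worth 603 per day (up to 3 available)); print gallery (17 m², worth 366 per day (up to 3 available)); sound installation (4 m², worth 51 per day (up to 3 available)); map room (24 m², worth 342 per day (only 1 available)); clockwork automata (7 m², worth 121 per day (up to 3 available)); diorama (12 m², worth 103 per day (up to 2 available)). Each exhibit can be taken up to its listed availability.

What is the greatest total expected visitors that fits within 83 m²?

Filling by ratio: 3×portrait alcove for 1809, with 2 m² left unused.
Dropping portrait alcove frees 27 m²; slotting in photography bay + coin cabinet (29 m²) lifts the total to 1821 at 83 m².
Every other selection either busts 83 m² or exceeds an availability limit or fails to beat 1821.

1821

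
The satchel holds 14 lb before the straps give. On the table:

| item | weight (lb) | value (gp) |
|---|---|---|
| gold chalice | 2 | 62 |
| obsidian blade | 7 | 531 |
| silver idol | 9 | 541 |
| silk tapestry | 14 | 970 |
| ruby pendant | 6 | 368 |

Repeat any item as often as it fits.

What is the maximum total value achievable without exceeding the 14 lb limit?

By value per lb: obsidian blade 75.86, silk tapestry 69.29, ruby pendant 61.33, silver idol 60.11 lead.
Taking 2×obsidian blade: 14 lb used, 1062 in value.

1062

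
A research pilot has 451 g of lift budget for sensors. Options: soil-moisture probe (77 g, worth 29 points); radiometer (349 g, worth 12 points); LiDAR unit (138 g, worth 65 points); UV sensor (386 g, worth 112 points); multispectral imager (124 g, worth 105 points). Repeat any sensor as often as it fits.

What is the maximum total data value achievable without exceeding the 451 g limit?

344

Best packing: soil-moisture probe + 3×multispectral imager — 449 g, 344 total.
Every other selection either busts 451 g or fails to beat 344.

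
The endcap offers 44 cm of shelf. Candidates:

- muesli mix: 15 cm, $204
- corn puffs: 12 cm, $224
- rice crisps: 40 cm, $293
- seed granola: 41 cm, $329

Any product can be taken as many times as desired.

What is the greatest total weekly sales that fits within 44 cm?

672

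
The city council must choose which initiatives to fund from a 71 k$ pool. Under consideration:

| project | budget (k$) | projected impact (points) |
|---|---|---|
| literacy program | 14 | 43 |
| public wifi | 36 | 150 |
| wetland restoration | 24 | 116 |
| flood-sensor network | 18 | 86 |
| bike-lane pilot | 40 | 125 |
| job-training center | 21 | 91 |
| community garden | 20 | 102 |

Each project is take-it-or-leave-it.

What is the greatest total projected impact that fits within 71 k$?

309

Density check — community garden 5.10, wetland restoration 4.83, flood-sensor network 4.78 are the best per k$.
Greedy by ratio would take wetland restoration + flood-sensor network + community garden: 62 k$ used, total 304.
Dropping flood-sensor network frees 18 k$; slotting in job-training center (21 k$) lifts the total to 309 at 65 k$.
Next best is wetland restoration + flood-sensor network + community garden at 304 (62 k$) — short by 5.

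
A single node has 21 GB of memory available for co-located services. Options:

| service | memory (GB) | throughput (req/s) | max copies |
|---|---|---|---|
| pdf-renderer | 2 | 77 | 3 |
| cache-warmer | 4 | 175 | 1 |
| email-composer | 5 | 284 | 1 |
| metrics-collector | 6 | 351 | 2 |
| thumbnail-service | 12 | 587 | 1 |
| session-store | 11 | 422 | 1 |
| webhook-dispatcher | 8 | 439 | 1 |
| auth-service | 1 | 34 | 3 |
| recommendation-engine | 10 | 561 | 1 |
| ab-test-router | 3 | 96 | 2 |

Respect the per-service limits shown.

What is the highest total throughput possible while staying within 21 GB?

A density-first pass picks cache-warmer + email-composer + 2×metrics-collector — 1161 at 21 GB.
The 10 GB tied up in cache-warmer and metrics-collector is better spent on recommendation-engine — total rises to 1196 (21 GB).

1196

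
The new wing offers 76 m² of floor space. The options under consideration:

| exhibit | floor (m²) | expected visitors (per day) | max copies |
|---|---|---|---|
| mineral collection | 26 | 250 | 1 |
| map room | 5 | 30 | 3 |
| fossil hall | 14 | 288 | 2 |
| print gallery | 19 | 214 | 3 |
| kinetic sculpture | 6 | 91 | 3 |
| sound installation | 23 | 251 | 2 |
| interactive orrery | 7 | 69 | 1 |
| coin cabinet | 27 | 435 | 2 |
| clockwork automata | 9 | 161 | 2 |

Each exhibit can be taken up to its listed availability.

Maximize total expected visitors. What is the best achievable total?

1354

Density check — fossil hall 20.57, clockwork automata 17.89, coin cabinet 16.11, kinetic sculpture 15.17 are the best per m².
A density-first pass picks 2×fossil hall + coin cabinet + 2×clockwork automata — 1333 at 73 m².
Dropping clockwork automata frees 9 m²; slotting in 2×kinetic sculpture (12 m²) lifts the total to 1354 at 76 m².
Every other selection either busts 76 m² or exceeds an availability limit or fails to beat 1354.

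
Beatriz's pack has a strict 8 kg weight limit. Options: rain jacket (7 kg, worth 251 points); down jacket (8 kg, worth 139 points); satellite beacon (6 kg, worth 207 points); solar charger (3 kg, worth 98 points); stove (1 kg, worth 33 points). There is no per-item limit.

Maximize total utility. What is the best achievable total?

Best packing: rain jacket + stove — 8 kg, 284 total.
Nothing else within 8 kg beats 284.

284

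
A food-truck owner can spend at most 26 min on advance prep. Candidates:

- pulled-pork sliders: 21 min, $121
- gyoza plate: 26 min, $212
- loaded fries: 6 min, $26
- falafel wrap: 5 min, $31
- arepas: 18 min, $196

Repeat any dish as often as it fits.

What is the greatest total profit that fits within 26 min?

227

Taking falafel wrap + arepas: 23 min used, 227 in profit.
The spare 3 min is too small for any remaining dish, and no exchange beats 227.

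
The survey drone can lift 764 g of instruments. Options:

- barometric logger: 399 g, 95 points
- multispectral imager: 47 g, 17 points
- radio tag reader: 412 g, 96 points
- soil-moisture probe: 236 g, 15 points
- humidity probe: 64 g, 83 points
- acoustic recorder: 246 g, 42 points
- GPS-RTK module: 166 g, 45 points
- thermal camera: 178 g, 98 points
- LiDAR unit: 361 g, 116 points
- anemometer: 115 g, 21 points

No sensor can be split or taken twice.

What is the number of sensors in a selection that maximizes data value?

4

The maximum data value within 764 g is 318.
humidity probe + thermal camera + LiDAR unit + anemometer hits 318 at 718 g.
All optima have 4 sensors.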